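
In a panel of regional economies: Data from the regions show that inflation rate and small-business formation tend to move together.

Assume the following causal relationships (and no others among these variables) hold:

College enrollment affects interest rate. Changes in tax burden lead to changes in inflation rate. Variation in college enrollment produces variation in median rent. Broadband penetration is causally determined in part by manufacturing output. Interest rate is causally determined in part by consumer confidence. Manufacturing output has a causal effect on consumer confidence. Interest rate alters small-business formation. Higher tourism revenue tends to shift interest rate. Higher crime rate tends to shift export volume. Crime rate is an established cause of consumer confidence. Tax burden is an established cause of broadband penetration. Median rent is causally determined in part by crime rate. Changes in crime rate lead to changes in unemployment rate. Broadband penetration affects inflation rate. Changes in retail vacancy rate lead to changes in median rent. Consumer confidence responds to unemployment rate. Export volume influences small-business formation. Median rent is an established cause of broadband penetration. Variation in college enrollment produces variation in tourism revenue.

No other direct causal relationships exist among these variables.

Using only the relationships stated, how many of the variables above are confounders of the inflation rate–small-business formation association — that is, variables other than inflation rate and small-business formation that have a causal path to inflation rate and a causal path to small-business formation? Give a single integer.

The common causes are: college enrollment (to inflation rate via college enrollment → median rent → broadband penetration → inflation rate; to small-business formation via college enrollment → interest rate → small-business formation); crime rate (to inflation rate via crime rate → median rent → broadband penetration → inflation rate; to small-business formation via crime rate → export volume → small-business formation); manufacturing output (to inflation rate via manufacturing output → broadband penetration → inflation rate; to small-business formation via manufacturing output → consumer confidence → interest rate → small-business formation).
Every other variable lacks a causal path to at least one of inflation rate and small-business formation.

3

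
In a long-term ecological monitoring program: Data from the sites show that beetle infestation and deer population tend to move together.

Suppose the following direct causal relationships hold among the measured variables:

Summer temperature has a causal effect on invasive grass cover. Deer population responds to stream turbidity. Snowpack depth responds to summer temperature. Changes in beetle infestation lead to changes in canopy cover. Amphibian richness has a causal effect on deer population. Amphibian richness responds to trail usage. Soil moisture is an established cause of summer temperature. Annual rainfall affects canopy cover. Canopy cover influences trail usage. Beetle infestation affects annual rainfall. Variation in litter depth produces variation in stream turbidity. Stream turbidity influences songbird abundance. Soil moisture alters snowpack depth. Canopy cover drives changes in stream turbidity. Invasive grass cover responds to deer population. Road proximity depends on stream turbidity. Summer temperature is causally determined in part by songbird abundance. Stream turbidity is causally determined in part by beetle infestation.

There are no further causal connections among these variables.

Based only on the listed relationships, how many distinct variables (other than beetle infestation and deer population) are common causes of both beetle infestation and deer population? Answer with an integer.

0

No listed variable has a causal path to both beetle infestation and deer population, so there are no common causes.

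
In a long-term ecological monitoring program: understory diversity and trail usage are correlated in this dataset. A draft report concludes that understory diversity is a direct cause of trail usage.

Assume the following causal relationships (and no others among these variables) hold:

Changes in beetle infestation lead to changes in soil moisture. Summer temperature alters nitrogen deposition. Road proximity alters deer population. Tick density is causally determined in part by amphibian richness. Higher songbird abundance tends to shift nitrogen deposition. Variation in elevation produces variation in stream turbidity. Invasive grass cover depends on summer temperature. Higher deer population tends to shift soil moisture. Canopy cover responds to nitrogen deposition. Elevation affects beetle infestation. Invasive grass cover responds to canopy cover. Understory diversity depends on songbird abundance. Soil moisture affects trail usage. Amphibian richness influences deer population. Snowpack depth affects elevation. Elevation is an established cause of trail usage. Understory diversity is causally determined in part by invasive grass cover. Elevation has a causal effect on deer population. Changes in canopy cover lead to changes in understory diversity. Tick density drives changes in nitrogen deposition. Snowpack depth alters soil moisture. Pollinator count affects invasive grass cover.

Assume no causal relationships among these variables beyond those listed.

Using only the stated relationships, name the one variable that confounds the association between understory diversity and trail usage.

Amphibian richness has a causal path to understory diversity (amphibian richness → tick density → nitrogen deposition → canopy cover → understory diversity) and a separate causal path to trail usage (amphibian richness → deer population → soil moisture → trail usage), so it is a common cause of both.
No stated relationship gives understory diversity a causal route to trail usage, so the correlation is explained by the shared upstream cause rather than a direct effect.

amphibian richness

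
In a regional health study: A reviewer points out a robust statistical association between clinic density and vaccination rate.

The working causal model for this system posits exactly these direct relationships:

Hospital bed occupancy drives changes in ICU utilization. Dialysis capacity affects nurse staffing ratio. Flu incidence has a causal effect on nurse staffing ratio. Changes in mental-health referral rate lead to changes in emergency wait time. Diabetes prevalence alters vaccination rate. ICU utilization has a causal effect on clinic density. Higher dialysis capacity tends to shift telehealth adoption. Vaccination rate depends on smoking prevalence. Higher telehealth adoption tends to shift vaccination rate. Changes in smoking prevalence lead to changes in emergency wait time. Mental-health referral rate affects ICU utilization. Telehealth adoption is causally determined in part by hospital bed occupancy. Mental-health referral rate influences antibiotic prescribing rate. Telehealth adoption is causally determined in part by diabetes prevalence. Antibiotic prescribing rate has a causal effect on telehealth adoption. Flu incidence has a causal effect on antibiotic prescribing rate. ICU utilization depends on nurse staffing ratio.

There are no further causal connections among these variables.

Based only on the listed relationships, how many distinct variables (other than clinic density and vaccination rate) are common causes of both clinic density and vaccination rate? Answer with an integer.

The common causes are: dialysis capacity (to clinic density via dialysis capacity → nurse staffing ratio → ICU utilization → clinic density; to vaccination rate via dialysis capacity → telehealth adoption → vaccination rate); flu incidence (to clinic density via flu incidence → nurse staffing ratio → ICU utilization → clinic density; to vaccination rate via flu incidence → antibiotic prescribing rate → telehealth adoption → vaccination rate); hospital bed occupancy (to clinic density via hospital bed occupancy → ICU utilization → clinic density; to vaccination rate via hospital bed occupancy → telehealth adoption → vaccination rate); mental-health referral rate (to clinic density via mental-health referral rate → ICU utilization → clinic density; to vaccination rate via mental-health referral rate → antibiotic prescribing rate → telehealth adoption → vaccination rate).
Every other variable lacks a causal path to at least one of clinic density and vaccination rate.

4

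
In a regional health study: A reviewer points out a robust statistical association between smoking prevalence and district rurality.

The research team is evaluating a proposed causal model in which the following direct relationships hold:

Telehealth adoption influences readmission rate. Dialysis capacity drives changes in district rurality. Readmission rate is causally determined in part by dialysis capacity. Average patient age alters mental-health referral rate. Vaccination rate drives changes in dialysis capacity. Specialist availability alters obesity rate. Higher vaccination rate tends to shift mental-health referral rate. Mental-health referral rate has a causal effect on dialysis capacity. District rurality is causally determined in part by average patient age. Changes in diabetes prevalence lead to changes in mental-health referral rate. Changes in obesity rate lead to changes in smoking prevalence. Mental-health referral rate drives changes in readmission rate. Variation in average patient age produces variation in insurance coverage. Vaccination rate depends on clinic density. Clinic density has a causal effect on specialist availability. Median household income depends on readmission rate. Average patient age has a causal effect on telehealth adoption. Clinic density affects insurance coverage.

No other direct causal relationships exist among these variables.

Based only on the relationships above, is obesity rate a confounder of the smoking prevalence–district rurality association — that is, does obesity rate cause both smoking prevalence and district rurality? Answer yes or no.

no

Obesity rate has no stated causal path to district rurality. A confounder must cause both variables, so obesity rate does not qualify.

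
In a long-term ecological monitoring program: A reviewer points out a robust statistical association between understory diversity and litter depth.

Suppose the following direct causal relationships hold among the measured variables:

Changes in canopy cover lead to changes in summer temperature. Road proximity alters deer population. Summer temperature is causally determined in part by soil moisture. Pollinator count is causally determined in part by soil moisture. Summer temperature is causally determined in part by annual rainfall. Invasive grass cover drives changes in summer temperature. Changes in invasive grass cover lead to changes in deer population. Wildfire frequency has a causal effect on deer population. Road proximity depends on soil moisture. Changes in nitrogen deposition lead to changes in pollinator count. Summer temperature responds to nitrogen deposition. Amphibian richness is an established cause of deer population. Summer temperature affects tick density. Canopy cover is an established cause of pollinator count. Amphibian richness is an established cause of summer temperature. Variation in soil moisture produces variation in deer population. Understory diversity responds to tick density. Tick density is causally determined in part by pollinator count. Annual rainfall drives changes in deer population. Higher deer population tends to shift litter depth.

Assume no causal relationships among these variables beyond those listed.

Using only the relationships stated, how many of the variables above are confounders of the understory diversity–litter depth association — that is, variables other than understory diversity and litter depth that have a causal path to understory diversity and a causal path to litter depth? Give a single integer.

4

The common causes are: amphibian richness (to understory diversity via amphibian richness → summer temperature → tick density → understory diversity; to litter depth via amphibian richness → deer population → litter depth); annual rainfall (to understory diversity via annual rainfall → summer temperature → tick density → understory diversity; to litter depth via annual rainfall → deer population → litter depth); invasive grass cover (to understory diversity via invasive grass cover → summer temperature → tick density → understory diversity; to litter depth via invasive grass cover → deer population → litter depth); soil moisture (to understory diversity via soil moisture → pollinator count → tick density → understory diversity; to litter depth via soil moisture → deer population → litter depth).
Every other variable lacks a causal path to at least one of understory diversity and litter depth.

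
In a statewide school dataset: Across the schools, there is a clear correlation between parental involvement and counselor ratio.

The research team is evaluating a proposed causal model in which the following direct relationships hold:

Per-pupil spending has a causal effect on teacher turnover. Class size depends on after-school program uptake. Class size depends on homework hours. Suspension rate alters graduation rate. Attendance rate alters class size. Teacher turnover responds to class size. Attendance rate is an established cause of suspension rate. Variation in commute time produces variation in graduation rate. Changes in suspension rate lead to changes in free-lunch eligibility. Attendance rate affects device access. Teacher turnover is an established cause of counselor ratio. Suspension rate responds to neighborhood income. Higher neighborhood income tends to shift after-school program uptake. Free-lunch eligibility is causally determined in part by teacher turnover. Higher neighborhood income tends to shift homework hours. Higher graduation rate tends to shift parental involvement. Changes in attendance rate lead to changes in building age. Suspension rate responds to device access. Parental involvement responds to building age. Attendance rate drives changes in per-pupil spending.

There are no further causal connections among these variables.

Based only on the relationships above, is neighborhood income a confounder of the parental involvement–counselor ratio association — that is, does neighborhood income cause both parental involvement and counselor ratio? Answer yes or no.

Neighborhood income has a causal path to parental involvement (neighborhood income → suspension rate → graduation rate → parental involvement) and to counselor ratio (neighborhood income → after-school program uptake → class size → teacher turnover → counselor ratio), so it is a common cause of both — a confounder.

yes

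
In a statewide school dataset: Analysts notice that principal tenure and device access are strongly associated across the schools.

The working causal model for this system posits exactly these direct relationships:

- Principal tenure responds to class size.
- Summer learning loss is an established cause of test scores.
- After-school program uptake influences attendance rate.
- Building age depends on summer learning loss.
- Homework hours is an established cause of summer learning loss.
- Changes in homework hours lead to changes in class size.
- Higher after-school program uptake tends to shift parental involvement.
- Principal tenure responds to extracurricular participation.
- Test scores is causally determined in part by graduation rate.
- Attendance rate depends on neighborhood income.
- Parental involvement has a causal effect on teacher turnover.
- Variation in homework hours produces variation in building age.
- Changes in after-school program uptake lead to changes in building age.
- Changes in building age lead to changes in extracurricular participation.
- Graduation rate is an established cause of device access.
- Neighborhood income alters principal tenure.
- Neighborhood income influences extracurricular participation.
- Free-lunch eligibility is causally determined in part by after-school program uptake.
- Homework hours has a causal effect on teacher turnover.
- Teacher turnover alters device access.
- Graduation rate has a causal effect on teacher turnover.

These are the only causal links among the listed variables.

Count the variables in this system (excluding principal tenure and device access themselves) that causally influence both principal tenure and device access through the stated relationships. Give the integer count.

2

The common causes are: after-school program uptake (to principal tenure via after-school program uptake → building age → extracurricular participation → principal tenure; to device access via after-school program uptake → parental involvement → teacher turnover → device access); homework hours (to principal tenure via homework hours → class size → principal tenure; to device access via homework hours → teacher turnover → device access).
Every other variable lacks a causal path to at least one of principal tenure and device access.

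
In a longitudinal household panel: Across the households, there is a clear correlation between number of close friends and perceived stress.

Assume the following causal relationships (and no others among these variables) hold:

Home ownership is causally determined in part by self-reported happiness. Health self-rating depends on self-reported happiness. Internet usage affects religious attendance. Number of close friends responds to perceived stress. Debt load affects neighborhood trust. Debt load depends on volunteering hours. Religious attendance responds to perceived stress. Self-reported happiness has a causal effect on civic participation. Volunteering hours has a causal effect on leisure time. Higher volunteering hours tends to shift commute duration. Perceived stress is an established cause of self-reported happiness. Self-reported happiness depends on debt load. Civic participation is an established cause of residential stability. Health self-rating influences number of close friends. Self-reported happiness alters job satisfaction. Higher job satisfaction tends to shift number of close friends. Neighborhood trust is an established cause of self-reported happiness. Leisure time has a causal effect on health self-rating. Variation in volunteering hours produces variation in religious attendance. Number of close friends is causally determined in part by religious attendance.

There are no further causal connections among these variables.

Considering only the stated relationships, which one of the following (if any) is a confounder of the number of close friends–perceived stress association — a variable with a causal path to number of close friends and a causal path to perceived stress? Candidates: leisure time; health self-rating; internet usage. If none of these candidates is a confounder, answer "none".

None of the listed candidates has causal paths to both number of close friends and perceived stress in the stated relationships, so none is a common cause.

none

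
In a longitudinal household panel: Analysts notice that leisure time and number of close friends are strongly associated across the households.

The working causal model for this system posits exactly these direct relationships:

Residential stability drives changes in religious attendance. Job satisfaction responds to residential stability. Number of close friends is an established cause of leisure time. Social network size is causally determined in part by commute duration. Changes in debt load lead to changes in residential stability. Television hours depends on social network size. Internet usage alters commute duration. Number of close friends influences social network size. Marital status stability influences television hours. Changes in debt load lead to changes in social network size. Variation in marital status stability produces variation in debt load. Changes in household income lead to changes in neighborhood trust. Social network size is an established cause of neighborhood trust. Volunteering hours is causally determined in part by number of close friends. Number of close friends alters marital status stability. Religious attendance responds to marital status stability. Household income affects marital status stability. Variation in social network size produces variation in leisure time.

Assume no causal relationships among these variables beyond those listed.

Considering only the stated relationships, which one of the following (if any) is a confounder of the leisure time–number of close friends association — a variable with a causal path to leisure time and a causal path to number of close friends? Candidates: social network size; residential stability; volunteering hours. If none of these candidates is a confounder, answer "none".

none

None of the listed candidates has causal paths to both leisure time and number of close friends in the stated relationships, so none is a common cause.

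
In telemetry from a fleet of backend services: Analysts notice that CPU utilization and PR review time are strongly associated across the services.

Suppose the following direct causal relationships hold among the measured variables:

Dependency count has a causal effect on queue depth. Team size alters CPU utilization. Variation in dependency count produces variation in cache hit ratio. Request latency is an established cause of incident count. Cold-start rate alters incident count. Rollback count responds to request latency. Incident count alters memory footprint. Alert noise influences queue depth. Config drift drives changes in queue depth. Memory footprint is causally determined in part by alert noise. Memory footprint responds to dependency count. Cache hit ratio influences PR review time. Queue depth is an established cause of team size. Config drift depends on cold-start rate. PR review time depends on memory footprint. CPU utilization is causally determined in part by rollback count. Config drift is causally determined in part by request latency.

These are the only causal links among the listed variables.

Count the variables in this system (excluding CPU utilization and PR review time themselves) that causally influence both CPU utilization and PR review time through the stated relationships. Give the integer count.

4

The common causes are: alert noise (to CPU utilization via alert noise → queue depth → team size → CPU utilization; to PR review time via alert noise → memory footprint → PR review time); cold-start rate (to CPU utilization via cold-start rate → config drift → queue depth → team size → CPU utilization; to PR review time via cold-start rate → incident count → memory footprint → PR review time); dependency count (to CPU utilization via dependency count → queue depth → team size → CPU utilization; to PR review time via dependency count → memory footprint → PR review time); request latency (to CPU utilization via request latency → rollback count → CPU utilization; to PR review time via request latency → incident count → memory footprint → PR review time).
Every other variable lacks a causal path to at least one of CPU utilization and PR review time.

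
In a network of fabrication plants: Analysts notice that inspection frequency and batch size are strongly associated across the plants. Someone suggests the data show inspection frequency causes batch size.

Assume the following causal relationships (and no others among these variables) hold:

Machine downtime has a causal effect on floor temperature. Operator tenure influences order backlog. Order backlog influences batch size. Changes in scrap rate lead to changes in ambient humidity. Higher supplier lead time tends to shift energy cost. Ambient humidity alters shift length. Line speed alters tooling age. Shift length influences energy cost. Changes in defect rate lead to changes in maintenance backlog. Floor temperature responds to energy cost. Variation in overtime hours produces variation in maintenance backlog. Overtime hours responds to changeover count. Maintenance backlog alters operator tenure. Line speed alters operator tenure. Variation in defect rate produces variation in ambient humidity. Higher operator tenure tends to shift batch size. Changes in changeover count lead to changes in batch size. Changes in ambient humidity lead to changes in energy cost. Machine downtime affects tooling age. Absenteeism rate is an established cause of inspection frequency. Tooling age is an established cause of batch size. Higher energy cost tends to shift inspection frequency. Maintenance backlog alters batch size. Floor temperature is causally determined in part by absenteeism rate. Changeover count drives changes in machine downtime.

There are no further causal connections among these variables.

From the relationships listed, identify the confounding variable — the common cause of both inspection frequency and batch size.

defect rate

Defect rate has a causal path to inspection frequency (defect rate → ambient humidity → energy cost → inspection frequency) and a separate causal path to batch size (defect rate → maintenance backlog → batch size), so it is a common cause of both.
No stated relationship gives inspection frequency a causal route to batch size, so the correlation is explained by the shared upstream cause rather than a direct effect.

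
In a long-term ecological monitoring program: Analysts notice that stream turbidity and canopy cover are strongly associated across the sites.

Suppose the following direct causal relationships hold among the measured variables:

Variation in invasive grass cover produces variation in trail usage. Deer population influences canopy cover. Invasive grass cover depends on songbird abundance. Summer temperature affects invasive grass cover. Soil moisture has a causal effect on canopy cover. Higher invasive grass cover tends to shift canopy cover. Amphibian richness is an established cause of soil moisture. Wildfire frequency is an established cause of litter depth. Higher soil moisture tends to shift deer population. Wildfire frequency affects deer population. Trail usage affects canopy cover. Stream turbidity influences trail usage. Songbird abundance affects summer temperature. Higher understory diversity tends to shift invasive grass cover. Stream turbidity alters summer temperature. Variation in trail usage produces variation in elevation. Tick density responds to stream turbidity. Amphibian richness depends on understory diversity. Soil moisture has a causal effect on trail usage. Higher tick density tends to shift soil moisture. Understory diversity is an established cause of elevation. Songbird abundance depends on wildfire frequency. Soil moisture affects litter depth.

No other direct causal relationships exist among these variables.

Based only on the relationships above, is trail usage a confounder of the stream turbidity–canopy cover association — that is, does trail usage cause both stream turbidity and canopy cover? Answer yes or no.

no

Trail usage has no stated causal path to stream turbidity. A confounder must cause both variables, so trail usage does not qualify.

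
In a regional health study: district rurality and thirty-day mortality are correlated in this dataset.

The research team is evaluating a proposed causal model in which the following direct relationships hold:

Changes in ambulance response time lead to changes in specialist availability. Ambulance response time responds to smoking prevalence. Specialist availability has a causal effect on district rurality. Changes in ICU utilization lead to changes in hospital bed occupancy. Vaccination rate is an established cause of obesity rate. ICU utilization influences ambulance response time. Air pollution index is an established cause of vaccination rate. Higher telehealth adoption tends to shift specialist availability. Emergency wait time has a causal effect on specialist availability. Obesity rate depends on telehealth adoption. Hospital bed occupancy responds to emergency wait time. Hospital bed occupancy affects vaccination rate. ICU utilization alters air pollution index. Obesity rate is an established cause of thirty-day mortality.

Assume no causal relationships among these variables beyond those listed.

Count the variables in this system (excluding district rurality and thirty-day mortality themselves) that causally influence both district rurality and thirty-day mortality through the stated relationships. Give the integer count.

The common causes are: ICU utilization (to district rurality via ICU utilization → ambulance response time → specialist availability → district rurality; to thirty-day mortality via ICU utilization → air pollution index → vaccination rate → obesity rate → thirty-day mortality); emergency wait time (to district rurality via emergency wait time → specialist availability → district rurality; to thirty-day mortality via emergency wait time → hospital bed occupancy → vaccination rate → obesity rate → thirty-day mortality); telehealth adoption (to district rurality via telehealth adoption → specialist availability → district rurality; to thirty-day mortality via telehealth adoption → obesity rate → thirty-day mortality).
Every other variable lacks a causal path to at least one of district rurality and thirty-day mortality.

3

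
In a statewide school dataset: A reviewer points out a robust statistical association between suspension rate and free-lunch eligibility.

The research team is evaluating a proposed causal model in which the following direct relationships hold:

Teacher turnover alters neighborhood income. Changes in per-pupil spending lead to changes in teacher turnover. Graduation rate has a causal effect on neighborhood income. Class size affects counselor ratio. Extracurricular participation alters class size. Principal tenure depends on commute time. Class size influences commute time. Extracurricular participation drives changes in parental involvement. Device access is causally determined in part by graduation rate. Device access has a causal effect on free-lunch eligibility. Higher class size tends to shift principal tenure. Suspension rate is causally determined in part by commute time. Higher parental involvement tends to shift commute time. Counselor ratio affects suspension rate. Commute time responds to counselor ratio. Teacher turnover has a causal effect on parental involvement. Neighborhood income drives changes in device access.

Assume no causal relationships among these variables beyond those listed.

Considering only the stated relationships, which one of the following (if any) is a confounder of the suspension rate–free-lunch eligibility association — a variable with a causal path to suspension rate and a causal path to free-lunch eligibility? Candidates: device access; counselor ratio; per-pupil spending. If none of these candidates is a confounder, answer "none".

per-pupil spending

Per-pupil spending causes suspension rate (per-pupil spending → teacher turnover → parental involvement → commute time → suspension rate) and also causes free-lunch eligibility (per-pupil spending → teacher turnover → neighborhood income → device access → free-lunch eligibility); it is a common cause of both.
Each of the other candidates lacks a causal path to at least one of suspension rate and free-lunch eligibility, so they do not confound the relationship.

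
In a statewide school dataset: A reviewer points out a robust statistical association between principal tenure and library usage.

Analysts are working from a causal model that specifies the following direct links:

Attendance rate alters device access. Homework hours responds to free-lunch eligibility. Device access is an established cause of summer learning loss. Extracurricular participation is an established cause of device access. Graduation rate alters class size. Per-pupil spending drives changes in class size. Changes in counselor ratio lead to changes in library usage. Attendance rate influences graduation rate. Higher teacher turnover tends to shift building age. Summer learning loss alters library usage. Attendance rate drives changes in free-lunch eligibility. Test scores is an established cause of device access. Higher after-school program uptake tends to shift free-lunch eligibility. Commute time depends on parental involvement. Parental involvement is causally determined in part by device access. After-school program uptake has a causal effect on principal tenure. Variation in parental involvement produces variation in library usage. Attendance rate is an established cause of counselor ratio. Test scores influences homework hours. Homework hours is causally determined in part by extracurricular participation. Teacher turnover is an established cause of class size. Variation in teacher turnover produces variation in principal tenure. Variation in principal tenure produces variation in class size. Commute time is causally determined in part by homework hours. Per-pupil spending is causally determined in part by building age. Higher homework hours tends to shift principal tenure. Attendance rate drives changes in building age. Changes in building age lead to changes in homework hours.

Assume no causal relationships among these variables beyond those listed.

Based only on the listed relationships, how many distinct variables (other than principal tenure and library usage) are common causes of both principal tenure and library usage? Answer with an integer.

The common causes are: attendance rate (to principal tenure via attendance rate → free-lunch eligibility → homework hours → principal tenure; to library usage via attendance rate → counselor ratio → library usage); extracurricular participation (to principal tenure via extracurricular participation → homework hours → principal tenure; to library usage via extracurricular participation → device access → parental involvement → library usage); test scores (to principal tenure via test scores → homework hours → principal tenure; to library usage via test scores → device access → parental involvement → library usage).
Every other variable lacks a causal path to at least one of principal tenure and library usage.

3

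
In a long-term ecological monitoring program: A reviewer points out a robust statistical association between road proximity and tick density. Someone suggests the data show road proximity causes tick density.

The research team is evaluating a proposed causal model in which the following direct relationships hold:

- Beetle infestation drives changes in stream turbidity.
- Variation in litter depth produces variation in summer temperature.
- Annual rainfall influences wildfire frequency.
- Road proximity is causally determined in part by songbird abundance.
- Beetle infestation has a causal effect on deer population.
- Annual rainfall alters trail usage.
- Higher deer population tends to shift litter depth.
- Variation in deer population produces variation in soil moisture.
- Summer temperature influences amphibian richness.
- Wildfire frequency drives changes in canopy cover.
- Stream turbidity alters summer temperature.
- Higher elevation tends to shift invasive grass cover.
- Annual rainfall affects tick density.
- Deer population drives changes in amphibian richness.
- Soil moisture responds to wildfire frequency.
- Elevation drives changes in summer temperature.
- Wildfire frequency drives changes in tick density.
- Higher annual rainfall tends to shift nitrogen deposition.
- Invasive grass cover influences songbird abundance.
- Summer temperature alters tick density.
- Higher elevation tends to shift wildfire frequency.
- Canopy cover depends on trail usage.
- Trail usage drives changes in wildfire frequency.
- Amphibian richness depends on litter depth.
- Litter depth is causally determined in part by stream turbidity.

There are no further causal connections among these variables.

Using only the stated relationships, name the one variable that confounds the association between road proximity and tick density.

Elevation has a causal path to road proximity (elevation → invasive grass cover → songbird abundance → road proximity) and a separate causal path to tick density (elevation → summer temperature → tick density), so it is a common cause of both.
No stated relationship gives road proximity a causal route to tick density, so the correlation is explained by the shared upstream cause rather than a direct effect.

elevation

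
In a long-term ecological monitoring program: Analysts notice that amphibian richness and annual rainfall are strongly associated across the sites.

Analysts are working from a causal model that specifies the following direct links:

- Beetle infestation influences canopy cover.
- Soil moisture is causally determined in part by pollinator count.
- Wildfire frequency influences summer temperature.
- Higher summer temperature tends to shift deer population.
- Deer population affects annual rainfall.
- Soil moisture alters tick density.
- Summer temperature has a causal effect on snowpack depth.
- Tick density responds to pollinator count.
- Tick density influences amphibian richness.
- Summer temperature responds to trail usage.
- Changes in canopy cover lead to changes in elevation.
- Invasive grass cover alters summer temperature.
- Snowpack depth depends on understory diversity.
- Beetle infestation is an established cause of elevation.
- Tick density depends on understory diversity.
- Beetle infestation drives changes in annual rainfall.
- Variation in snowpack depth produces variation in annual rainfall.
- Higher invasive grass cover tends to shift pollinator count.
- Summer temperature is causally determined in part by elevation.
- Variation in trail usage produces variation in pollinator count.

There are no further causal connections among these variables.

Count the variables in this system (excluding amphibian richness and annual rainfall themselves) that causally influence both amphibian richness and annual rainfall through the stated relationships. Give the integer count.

The common causes are: invasive grass cover (to amphibian richness via invasive grass cover → pollinator count → tick density → amphibian richness; to annual rainfall via invasive grass cover → summer temperature → snowpack depth → annual rainfall); trail usage (to amphibian richness via trail usage → pollinator count → tick density → amphibian richness; to annual rainfall via trail usage → summer temperature → snowpack depth → annual rainfall); understory diversity (to amphibian richness via understory diversity → tick density → amphibian richness; to annual rainfall via understory diversity → snowpack depth → annual rainfall).
Every other variable lacks a causal path to at least one of amphibian richness and annual rainfall.

3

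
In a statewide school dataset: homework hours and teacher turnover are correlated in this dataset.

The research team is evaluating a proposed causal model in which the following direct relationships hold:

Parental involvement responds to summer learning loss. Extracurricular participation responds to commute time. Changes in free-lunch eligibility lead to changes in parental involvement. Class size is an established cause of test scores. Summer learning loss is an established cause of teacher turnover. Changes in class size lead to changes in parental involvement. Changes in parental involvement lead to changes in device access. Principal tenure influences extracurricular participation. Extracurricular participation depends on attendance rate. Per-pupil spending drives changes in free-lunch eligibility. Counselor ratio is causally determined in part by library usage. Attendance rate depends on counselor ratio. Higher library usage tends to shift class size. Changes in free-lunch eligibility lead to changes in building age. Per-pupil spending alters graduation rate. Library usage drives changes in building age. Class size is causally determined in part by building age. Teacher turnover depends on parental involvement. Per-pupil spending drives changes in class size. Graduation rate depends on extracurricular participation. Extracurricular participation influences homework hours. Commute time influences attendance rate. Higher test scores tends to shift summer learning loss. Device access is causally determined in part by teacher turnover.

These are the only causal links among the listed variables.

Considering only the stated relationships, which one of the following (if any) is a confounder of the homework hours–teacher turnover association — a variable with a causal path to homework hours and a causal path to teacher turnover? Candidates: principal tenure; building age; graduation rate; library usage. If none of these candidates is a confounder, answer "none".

Library usage causes homework hours (library usage → counselor ratio → attendance rate → extracurricular participation → homework hours) and also causes teacher turnover (library usage → class size → parental involvement → teacher turnover); it is a common cause of both.
Each of the other candidates lacks a causal path to at least one of homework hours and teacher turnover, so they do not confound the relationship.

library usage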